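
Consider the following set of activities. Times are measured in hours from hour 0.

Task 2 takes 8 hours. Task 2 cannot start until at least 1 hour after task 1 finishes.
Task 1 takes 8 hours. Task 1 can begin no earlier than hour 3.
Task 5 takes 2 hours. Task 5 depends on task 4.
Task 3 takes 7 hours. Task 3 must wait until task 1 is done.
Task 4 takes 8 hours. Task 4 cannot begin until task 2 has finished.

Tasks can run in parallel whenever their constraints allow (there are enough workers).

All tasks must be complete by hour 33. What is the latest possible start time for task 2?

Nothing follows task 5; the deadline of hour 33 is its only limit. It must start by 33 − 2 = hour 31.
Task 4 feeds into task 5 (must start by hour 31); so task 4 must finish by hour 31 and therefore start by hour 23.
Since task 4 (must start by hour 23) depends on it, task 2 must finish by hour 23. Backing off its 8-hour duration gives a latest start of hour 15.

15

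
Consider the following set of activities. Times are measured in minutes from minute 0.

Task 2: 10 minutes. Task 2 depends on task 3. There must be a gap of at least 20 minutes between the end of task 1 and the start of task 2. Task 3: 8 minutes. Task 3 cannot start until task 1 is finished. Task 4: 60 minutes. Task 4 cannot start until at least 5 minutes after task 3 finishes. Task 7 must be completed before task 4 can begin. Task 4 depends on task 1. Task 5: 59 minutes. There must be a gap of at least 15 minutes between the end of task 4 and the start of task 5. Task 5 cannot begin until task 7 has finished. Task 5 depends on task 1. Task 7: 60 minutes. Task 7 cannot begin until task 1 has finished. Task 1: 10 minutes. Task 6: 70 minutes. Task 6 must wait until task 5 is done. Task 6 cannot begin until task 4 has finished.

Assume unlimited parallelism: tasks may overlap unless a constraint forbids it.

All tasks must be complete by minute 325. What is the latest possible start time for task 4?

121

Task 6 must finish by minute 325; it takes 70 minutes, so it must start by 325 − 70 = minute 255.
Task 5 has to be done before task 6 (must start by minute 255). That means finishing by minute 255, i.e. starting by 255 − 59 = minute 196.
For task 4: task 5 (must start by minute 196, minus 15-minute gap → minute 181); task 6 (must start by minute 255). The most restrictive is minute 181; with a 60-minute duration, task 4 must start by minute 121.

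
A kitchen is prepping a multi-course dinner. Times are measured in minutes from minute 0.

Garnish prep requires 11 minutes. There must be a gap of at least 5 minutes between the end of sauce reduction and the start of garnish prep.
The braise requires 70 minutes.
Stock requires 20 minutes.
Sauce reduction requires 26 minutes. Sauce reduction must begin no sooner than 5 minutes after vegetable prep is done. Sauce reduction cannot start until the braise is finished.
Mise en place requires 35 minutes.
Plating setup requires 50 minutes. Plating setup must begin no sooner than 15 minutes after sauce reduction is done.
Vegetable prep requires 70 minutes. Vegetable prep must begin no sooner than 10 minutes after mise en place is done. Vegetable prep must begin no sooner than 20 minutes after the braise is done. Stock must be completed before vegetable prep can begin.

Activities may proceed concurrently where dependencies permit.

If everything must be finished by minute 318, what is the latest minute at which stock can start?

132

Plating setup must finish by minute 318; it takes 50 minutes, so it must start by 318 − 50 = minute 268.
Garnish prep has no dependents, so it just needs to finish by minute 318. Starting by 318 − 11 = minute 307 achieves that.
Sauce reduction has several dependents: plating setup (must start by minute 268, minus 15-minute gap → minute 253); garnish prep (must start by minute 307, minus 5-minute gap → minute 302). The earliest of those limits is minute 253, so sauce reduction must start by 253 − 26 = minute 227.
Vegetable prep has to be done before sauce reduction (must start by minute 227, minus 5-minute gap → minute 222). That means finishing by minute 222, i.e. starting by 222 − 70 = minute 152.
Stock has to be done before vegetable prep (must start by minute 152). That means finishing by minute 152, i.e. starting by 152 − 20 = minute 132.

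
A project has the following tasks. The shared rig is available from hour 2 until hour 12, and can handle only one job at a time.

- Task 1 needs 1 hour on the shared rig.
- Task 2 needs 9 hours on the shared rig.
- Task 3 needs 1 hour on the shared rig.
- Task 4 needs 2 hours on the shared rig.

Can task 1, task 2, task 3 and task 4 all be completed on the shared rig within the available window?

The shared rig window is 12 − 2 = 10 hours.
Running back to back, the jobs need 1 + 9 + 1 + 2 = 13 hours on the shared rig.
Since 13 > 10, they cannot all fit.

No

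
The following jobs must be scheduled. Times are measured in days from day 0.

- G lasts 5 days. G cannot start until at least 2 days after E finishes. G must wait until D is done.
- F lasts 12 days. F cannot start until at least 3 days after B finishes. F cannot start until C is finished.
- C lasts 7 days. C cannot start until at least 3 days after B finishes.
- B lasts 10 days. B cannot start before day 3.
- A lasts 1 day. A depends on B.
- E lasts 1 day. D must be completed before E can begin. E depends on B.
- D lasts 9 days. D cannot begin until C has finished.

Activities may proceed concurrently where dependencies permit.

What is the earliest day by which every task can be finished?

After its own release at day 3, B can start at day 3 and finishes at day 13.
C cannot begin until B (finishes day 13, plus 3-day gap → day 16). It runs from day 16 to 16 + 7 = day 23.
F cannot start until B (finishes day 13, plus 3-day gap → day 16); C (finishes day 23). The controlling bound is day 23, so F finishes at 23 + 12 = day 35.
D waits on C (finishes day 23), so it starts at day 23 and finishes at 23 + 9 = day 32.
For E: D (finishes day 32); B (finishes day 13). Taking the maximum gives a start of day 32, and it finishes at 32 + 1 = day 33.
G has to wait for E (finishes day 33, plus 2-day gap → day 35); D (finishes day 32). The latest of these is day 35, so G runs day 35 to 35 + 5 = day 40.
A waits on B (finishes day 13), so it starts at day 13 and finishes at 13 + 1 = day 14.
All tasks are finished once the last one completes. Finish times: A at 14, B at 13, C at 23, D at 32, E at 33, F at 35, G at 40. The latest is day 40.

40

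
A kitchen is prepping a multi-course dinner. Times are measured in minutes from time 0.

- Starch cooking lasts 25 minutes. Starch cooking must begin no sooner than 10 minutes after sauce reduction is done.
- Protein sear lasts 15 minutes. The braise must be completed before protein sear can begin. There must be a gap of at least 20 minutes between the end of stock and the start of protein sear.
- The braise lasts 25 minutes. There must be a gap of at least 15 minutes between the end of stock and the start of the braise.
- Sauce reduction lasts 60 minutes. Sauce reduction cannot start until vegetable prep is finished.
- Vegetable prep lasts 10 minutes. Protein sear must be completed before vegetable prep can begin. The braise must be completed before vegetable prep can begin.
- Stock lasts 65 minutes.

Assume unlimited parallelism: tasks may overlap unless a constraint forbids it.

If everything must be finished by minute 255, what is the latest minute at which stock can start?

Starch cooking must finish by minute 255; it takes 25 minutes, so it must start by 255 − 25 = minute 230.
Sauce reduction has to be done before starch cooking (must start by minute 230, minus 10-minute gap → minute 220). That means finishing by minute 220, i.e. starting by 220 − 60 = minute 160.
Vegetable prep has to be done before sauce reduction (must start by minute 160). That means finishing by minute 160, i.e. starting by 160 − 10 = minute 150.
Protein sear feeds into vegetable prep (must start by minute 150); so protein sear must finish by minute 150 and therefore start by minute 135.
The braise feeds protein sear (must start by minute 135); vegetable prep (must start by minute 150). Taking the minimum, the braise must finish by minute 135 and start by 135 − 25 = minute 110.
Stock has several dependents: the braise (must start by minute 110, minus 15-minute gap → minute 95); protein sear (must start by minute 135, minus 20-minute gap → minute 115). The earliest of those limits is minute 95, so stock must start by 95 − 65 = minute 30.

30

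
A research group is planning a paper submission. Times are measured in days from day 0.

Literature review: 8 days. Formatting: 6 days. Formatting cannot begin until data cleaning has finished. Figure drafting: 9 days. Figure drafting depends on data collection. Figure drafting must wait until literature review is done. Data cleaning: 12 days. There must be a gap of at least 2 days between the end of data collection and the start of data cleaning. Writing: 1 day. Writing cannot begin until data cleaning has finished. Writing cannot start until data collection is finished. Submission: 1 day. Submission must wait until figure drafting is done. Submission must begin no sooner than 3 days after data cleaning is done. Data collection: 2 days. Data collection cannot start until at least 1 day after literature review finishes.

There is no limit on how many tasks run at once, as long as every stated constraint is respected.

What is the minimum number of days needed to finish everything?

31

Literature review can start immediately at day 0; it finishes at day 8.
Data collection waits on literature review (finishes day 8, plus 1-day gap → day 9), so it starts at day 9 and finishes at 9 + 2 = day 11.
Figure drafting has to wait for data collection (finishes day 11); literature review (finishes day 8). The latest of these is day 11, so figure drafting runs day 11 to 11 + 9 = day 20.
After data collection (finishes day 11, plus 2-day gap → day 13), data cleaning can start at day 13 and finishes at day 25.
Submission has to wait for figure drafting (finishes day 20); data cleaning (finishes day 25, plus 3-day gap → day 28). The latest of these is day 28, so submission runs day 28 to 28 + 1 = day 29.
Formatting cannot begin until data cleaning (finishes day 25). It runs from day 25 to 25 + 6 = day 31.
For writing: data cleaning (finishes day 25); data collection (finishes day 11). Taking the maximum gives a start of day 25, and it finishes at 25 + 1 = day 26.
All tasks are finished once the last one completes. Finish times: Literature review at 8, Data collection at 11, Data cleaning at 25, Figure drafting at 20, Writing at 26, Formatting at 31, Submission at 29. The latest is day 31.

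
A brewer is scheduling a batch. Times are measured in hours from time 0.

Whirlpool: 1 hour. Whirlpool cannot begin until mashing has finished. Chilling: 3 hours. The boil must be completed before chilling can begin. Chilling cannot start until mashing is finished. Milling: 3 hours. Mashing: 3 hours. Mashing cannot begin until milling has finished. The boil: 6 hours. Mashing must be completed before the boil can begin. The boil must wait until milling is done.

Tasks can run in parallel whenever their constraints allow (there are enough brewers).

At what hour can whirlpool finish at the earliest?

Milling can start immediately at hour 0; it finishes at hour 3.
Mashing cannot begin until milling (finishes hour 3). It runs from hour 3 to 3 + 3 = hour 6.
Whirlpool waits on mashing (finishes hour 6), so it starts at hour 6 and finishes at 6 + 1 = hour 7.

7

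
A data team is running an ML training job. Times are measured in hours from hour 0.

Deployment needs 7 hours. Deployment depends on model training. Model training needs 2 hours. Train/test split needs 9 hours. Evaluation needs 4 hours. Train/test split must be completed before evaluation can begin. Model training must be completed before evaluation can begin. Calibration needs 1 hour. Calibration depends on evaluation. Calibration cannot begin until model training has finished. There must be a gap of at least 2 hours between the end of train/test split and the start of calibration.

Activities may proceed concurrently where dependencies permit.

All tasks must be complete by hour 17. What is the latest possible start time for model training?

Nothing follows calibration; the deadline of hour 17 is its only limit. It must start by 17 − 1 = hour 16.
Evaluation feeds into calibration (must start by hour 16); so evaluation must finish by hour 16 and therefore start by hour 12.
To finish by hour 17, deployment (duration 7) must start no later than hour 10.
Model training must finish in time for evaluation (must start by hour 12); calibration (must start by hour 16); deployment (must start by hour 10). The tightest is hour 10, so model training must start by 10 − 2 = hour 8.

8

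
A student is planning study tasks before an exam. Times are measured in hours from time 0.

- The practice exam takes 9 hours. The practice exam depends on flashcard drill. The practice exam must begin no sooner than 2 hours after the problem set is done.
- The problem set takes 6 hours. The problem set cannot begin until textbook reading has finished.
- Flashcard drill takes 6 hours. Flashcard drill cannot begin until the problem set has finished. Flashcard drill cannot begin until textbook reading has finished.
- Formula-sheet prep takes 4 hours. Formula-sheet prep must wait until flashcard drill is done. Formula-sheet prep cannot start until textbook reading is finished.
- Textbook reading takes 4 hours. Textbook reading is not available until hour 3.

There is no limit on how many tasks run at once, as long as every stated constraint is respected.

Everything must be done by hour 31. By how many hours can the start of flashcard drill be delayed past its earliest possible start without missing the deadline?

3

Textbook reading waits on its own release at hour 3, so it starts at hour 3 and finishes at 3 + 4 = hour 7.
The problem set waits on textbook reading (finishes hour 7), so it starts at hour 7 and finishes at 7 + 6 = hour 13.
Flashcard drill needs all of the problem set (finishes hour 13); textbook reading (finishes hour 7). That puts its earliest start at hour 13; it finishes at 13 + 6 = hour 19.

Working backward from the deadline:
The practice exam has no dependents, so it just needs to finish by hour 31. Starting by 31 − 9 = hour 22 achieves that.
Formula-sheet prep must finish by hour 31; it takes 4 hours, so it must start by 31 − 4 = hour 27.
Flashcard drill must finish in time for the practice exam (must start by hour 22); formula-sheet prep (must start by hour 27). The tightest is hour 22, so flashcard drill must start by 22 − 6 = hour 16.
So flashcard drill can start as early as hour 13 and as late as hour 16, giving 16 − 13 = 3 hours of slack.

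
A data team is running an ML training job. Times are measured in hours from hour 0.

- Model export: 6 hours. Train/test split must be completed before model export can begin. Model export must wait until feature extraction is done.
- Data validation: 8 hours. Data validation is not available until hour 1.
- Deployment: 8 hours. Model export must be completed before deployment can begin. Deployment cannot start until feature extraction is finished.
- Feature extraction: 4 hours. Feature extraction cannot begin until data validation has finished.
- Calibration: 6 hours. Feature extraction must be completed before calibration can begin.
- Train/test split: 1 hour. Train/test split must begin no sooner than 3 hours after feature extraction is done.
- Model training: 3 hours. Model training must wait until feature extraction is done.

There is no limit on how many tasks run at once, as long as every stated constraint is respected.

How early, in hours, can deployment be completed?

31

After its own release at hour 1, data validation can start at hour 1 and finishes at hour 9.
Feature extraction waits on data validation (finishes hour 9), so it starts at hour 9 and finishes at 9 + 4 = hour 13.
After feature extraction (finishes hour 13, plus 3-hour gap → hour 16), train/test split can start at hour 16 and finishes at hour 17.
Model export cannot start until train/test split (finishes hour 17); feature extraction (finishes hour 13). The controlling bound is hour 17, so model export finishes at 17 + 6 = hour 23.
For deployment: model export (finishes hour 23); feature extraction (finishes hour 13). Taking the maximum gives a start of hour 23, and it finishes at 23 + 8 = hour 31.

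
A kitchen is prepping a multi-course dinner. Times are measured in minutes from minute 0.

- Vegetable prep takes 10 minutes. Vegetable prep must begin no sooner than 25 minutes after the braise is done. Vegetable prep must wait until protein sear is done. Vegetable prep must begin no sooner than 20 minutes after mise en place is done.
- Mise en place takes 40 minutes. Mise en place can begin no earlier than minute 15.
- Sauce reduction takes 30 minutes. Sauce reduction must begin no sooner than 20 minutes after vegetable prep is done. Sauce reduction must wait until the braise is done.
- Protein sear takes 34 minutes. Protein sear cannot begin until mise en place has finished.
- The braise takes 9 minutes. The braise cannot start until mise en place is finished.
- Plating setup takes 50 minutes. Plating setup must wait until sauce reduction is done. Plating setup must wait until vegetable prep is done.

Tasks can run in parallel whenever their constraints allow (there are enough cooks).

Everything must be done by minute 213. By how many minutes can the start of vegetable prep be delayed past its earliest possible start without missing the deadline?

Mise en place waits on its own release at minute 15, so it starts at minute 15 and finishes at 15 + 40 = minute 55.
After mise en place (finishes minute 55), protein sear can start at minute 55 and finishes at minute 89.
The braise cannot begin until mise en place (finishes minute 55). It runs from minute 55 to 55 + 9 = minute 64.
Vegetable prep cannot start until the braise (finishes minute 64, plus 25-minute gap → minute 89); protein sear (finishes minute 89); mise en place (finishes minute 55, plus 20-minute gap → minute 75). The controlling bound is minute 89, so vegetable prep finishes at 89 + 10 = minute 99.

Working backward from the deadline:
Nothing follows plating setup; the deadline of minute 213 is its only limit. It must start by 213 − 50 = minute 163.
Sauce reduction must finish before plating setup (must start by minute 163). With a 30-minute duration, sauce reduction must start by 163 − 30 = minute 133.
Vegetable prep has several dependents: sauce reduction (must start by minute 133, minus 20-minute gap → minute 113); plating setup (must start by minute 163). The earliest of those limits is minute 113, so vegetable prep must start by 113 − 10 = minute 103.
So vegetable prep can start as early as minute 89 and as late as minute 103, giving 103 − 89 = 14 minutes of slack.

14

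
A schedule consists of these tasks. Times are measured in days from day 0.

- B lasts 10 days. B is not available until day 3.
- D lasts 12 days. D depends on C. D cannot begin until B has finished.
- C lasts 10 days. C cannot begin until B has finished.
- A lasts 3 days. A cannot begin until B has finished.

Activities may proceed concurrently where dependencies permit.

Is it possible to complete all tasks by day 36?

B cannot begin until its own release at day 3. It runs from day 3 to 3 + 10 = day 13.
C cannot begin until B (finishes day 13). It runs from day 13 to 13 + 10 = day 23.
D has to wait for C (finishes day 23); B (finishes day 13). The latest of these is day 23, so D runs day 23 to 23 + 12 = day 35.
After B (finishes day 13), A can start at day 13 and finishes at day 16.
Every task is finished by day 35, which is no later than the deadline of 36, so the schedule is feasible.

Yes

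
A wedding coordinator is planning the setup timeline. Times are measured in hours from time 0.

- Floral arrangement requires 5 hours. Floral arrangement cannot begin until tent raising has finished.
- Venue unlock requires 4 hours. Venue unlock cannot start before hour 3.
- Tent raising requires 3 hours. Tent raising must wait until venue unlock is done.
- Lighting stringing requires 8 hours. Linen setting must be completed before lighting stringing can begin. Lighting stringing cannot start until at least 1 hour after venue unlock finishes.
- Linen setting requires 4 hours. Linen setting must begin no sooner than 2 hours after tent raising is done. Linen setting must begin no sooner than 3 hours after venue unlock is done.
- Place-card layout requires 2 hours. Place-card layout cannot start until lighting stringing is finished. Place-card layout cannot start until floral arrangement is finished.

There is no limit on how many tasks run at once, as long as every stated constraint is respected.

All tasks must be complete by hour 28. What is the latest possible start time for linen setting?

To finish by hour 28, place-card layout (duration 2) must start no later than hour 26.
Lighting stringing must finish before place-card layout (must start by hour 26). With an 8-hour duration, lighting stringing must start by 26 − 8 = hour 18.
Since lighting stringing (must start by hour 18) depends on it, linen setting must finish by hour 18. Backing off its 4-hour duration gives a latest start of hour 14.

14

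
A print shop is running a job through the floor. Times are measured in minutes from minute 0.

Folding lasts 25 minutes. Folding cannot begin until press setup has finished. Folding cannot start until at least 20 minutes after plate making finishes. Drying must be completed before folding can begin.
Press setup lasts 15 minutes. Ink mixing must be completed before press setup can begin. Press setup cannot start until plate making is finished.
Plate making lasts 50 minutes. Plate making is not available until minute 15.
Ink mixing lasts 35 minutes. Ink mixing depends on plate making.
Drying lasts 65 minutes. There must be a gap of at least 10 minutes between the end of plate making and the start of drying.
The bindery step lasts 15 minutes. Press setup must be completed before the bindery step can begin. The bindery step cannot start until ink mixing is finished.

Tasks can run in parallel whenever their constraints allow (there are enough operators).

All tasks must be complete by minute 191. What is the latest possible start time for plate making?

41

Folding must finish by minute 191; it takes 25 minutes, so it must start by 191 − 25 = minute 166.
Nothing follows the bindery step; the deadline of minute 191 is its only limit. It must start by 191 − 15 = minute 176.
Press setup has several dependents: folding (must start by minute 166); the bindery step (must start by minute 176). The earliest of those limits is minute 166, so press setup must start by 166 − 15 = minute 151.
Ink mixing must finish in time for press setup (must start by minute 151); the bindery step (must start by minute 176). The tightest is minute 151, so ink mixing must start by 151 − 35 = minute 116.
Drying feeds into folding (must start by minute 166); so drying must finish by minute 166 and therefore start by minute 101.
Plate making has several dependents: ink mixing (must start by minute 116); press setup (must start by minute 151); drying (must start by minute 101, minus 10-minute gap → minute 91); folding (must start by minute 166, minus 20-minute gap → minute 146). The earliest of those limits is minute 91, so plate making must start by 91 − 50 = minute 41.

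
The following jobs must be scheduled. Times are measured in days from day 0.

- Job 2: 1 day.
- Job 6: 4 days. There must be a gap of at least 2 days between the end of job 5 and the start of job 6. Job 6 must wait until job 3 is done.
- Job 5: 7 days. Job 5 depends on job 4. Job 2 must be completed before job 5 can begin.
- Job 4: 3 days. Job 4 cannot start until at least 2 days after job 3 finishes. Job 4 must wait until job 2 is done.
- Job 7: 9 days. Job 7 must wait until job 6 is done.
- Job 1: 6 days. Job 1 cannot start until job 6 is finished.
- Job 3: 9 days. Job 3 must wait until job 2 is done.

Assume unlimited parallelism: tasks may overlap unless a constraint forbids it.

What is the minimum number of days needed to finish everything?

37

Job 2 has no prerequisites, so it starts at day 0 and finishes at day 1.
Job 3 cannot begin until job 2 (finishes day 1). It runs from day 1 to 1 + 9 = day 10.
Job 4 cannot start until job 3 (finishes day 10, plus 2-day gap → day 12); job 2 (finishes day 1). The controlling bound is day 12, so job 4 finishes at 12 + 3 = day 15.
For job 5: job 4 (finishes day 15); job 2 (finishes day 1). Taking the maximum gives a start of day 15, and it finishes at 15 + 7 = day 22.
Job 6 cannot start until job 5 (finishes day 22, plus 2-day gap → day 24); job 3 (finishes day 10). The controlling bound is day 24, so job 6 finishes at 24 + 4 = day 28.
Job 7 waits on job 6 (finishes day 28), so it starts at day 28 and finishes at 28 + 9 = day 37.
Job 1 waits on job 6 (finishes day 28), so it starts at day 28 and finishes at 28 + 6 = day 34.
All tasks are finished once the last one completes. Finish times: Job 1 at 34, Job 2 at 1, Job 3 at 10, Job 4 at 15, Job 5 at 22, Job 6 at 28, Job 7 at 37. The latest is day 37.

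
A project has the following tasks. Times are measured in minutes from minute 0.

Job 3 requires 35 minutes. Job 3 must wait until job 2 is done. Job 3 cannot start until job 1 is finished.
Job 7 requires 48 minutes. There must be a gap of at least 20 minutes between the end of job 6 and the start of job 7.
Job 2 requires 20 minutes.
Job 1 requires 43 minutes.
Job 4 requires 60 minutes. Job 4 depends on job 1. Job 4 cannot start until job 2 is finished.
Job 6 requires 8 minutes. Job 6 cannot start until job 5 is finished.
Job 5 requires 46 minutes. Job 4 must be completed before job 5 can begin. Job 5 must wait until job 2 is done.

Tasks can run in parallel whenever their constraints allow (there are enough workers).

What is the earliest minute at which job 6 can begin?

Nothing blocks job 2, so it runs from minute 0 to minute 20.
Job 1 has no prerequisites, so it starts at minute 0 and finishes at minute 43.
Job 4 needs all of job 1 (finishes minute 43); job 2 (finishes minute 20). That puts its earliest start at minute 43; it finishes at 43 + 60 = minute 103.
Job 5 has to wait for job 4 (finishes minute 103); job 2 (finishes minute 20). The latest of these is minute 103, so job 5 runs minute 103 to 103 + 46 = minute 149.
Job 6 waits on job 5 (finishes minute 149), so the earliest it can start is minute 149.

149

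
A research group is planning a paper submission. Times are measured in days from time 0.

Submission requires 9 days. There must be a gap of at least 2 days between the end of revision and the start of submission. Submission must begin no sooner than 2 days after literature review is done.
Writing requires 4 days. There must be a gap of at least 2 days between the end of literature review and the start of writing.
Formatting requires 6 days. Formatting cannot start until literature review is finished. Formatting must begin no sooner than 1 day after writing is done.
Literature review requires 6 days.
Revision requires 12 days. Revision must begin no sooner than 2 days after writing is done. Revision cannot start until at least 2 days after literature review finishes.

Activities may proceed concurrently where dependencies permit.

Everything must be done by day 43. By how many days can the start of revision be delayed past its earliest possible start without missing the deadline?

6

Literature review has no prerequisites, so it starts at day 0 and finishes at day 6.
After literature review (finishes day 6, plus 2-day gap → day 8), writing can start at day 8 and finishes at day 12.
Revision cannot start until writing (finishes day 12, plus 2-day gap → day 14); literature review (finishes day 6, plus 2-day gap → day 8). The controlling bound is day 14, so revision finishes at 14 + 12 = day 26.

Working backward from the deadline:
To finish by day 43, submission (duration 9) must start no later than day 34.
Revision has to be done before submission (must start by day 34, minus 2-day gap → day 32). That means finishing by day 32, i.e. starting by 32 − 12 = day 20.
So revision can start as early as day 14 and as late as day 20, giving 20 − 14 = 6 days of slack.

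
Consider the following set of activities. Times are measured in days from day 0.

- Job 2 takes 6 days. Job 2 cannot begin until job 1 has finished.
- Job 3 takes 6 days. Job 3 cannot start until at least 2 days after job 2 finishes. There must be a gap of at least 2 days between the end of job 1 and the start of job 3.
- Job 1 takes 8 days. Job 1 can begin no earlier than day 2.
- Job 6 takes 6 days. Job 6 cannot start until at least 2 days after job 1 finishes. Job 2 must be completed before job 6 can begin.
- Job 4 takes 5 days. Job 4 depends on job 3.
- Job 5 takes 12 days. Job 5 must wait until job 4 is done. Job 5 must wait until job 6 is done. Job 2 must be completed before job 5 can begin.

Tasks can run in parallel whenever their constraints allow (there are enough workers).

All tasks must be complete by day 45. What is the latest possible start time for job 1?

Nothing follows job 5; the deadline of day 45 is its only limit. It must start by 45 − 12 = day 33.
Job 4 feeds into job 5 (must start by day 33); so job 4 must finish by day 33 and therefore start by day 28.
Since job 4 (must start by day 28) depends on it, job 3 must finish by day 28. Backing off its 6-day duration gives a latest start of day 22.
Since job 5 (must start by day 33) depends on it, job 6 must finish by day 33. Backing off its 6-day duration gives a latest start of day 27.
For job 2: job 3 (must start by day 22, minus 2-day gap → day 20); job 5 (must start by day 33); job 6 (must start by day 27). The most restrictive is day 20; with a 6-day duration, job 2 must start by day 14.
For job 1: job 2 (must start by day 14); job 3 (must start by day 22, minus 2-day gap → day 20); job 6 (must start by day 27, minus 2-day gap → day 25). The most restrictive is day 14; with an 8-day duration, job 1 must start by day 6.

6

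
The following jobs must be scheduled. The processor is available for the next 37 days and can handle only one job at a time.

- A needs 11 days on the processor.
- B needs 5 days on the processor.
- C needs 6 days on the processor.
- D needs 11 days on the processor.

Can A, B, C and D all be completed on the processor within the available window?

Yes

Running back to back, the jobs need 11 + 5 + 6 + 11 = 33 days on the processor.
Since 33 ≤ 37, they fit within the window.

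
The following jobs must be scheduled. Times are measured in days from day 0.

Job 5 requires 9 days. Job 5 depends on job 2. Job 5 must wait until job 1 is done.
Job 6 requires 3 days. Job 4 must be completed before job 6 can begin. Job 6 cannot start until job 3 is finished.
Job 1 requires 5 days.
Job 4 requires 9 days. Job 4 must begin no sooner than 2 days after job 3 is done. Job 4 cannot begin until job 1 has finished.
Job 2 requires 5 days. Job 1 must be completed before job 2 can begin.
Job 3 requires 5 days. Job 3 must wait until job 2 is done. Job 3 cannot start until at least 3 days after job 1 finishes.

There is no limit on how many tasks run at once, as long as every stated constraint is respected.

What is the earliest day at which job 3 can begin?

10

Nothing blocks job 1, so it runs from day 0 to day 5.
Job 2 cannot begin until job 1 (finishes day 5). It runs from day 5 to 5 + 5 = day 10.
Job 3 waits on job 2 (finishes day 10); job 1 (finishes day 5, plus 3-day gap → day 8). The latest of these is day 10, which is the earliest job 3 can start.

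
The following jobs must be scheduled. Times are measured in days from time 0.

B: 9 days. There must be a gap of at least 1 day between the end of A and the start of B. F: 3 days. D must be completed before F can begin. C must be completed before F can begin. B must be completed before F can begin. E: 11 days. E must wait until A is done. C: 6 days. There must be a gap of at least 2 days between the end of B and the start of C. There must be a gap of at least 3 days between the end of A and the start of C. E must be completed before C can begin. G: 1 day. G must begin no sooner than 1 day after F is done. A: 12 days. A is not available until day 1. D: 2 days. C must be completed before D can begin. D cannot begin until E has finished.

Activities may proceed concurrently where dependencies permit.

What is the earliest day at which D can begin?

31

A cannot begin until its own release at day 1. It runs from day 1 to 1 + 12 = day 13.
E waits on A (finishes day 13), so it starts at day 13 and finishes at 13 + 11 = day 24.
After A (finishes day 13, plus 1-day gap → day 14), B can start at day 14 and finishes at day 23.
C has to wait for B (finishes day 23, plus 2-day gap → day 25); A (finishes day 13, plus 3-day gap → day 16); E (finishes day 24). The latest of these is day 25, so C runs day 25 to 25 + 6 = day 31.
D waits on C (finishes day 31); E (finishes day 24). The latest of these is day 31, which is the earliest D can start.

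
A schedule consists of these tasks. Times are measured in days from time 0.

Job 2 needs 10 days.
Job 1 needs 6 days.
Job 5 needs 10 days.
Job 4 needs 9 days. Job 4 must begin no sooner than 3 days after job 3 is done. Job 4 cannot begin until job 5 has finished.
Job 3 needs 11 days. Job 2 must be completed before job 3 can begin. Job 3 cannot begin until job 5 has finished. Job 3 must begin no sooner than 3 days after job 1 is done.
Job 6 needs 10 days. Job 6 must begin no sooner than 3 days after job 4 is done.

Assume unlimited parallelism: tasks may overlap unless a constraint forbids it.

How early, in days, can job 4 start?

Nothing blocks job 5, so it runs from day 0 to day 10.
Nothing blocks job 2, so it runs from day 0 to day 10.
Job 1 has no prerequisites, so it starts at day 0 and finishes at day 6.
For job 3: job 2 (finishes day 10); job 5 (finishes day 10); job 1 (finishes day 6, plus 3-day gap → day 9). Taking the maximum gives a start of day 10, and it finishes at 10 + 11 = day 21.
Job 4 waits on job 3 (finishes day 21, plus 3-day gap → day 24); job 5 (finishes day 10). The latest of these is day 24, which is the earliest job 4 can start.

24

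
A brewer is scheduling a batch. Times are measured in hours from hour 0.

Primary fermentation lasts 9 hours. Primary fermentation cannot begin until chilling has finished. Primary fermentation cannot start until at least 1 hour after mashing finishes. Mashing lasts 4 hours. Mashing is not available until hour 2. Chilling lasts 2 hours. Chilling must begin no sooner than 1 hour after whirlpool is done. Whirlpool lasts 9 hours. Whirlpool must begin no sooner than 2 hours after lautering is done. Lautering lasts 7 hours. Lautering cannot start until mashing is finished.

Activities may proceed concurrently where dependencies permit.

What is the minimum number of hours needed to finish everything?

Mashing waits on its own release at hour 2, so it starts at hour 2 and finishes at 2 + 4 = hour 6.
Lautering cannot begin until mashing (finishes hour 6). It runs from hour 6 to 6 + 7 = hour 13.
Whirlpool cannot begin until lautering (finishes hour 13, plus 2-hour gap → hour 15). It runs from hour 15 to 15 + 9 = hour 24.
Chilling waits on whirlpool (finishes hour 24, plus 1-hour gap → hour 25), so it starts at hour 25 and finishes at 25 + 2 = hour 27.
Primary fermentation needs all of chilling (finishes hour 27); mashing (finishes hour 6, plus 1-hour gap → hour 7). That puts its earliest start at hour 27; it finishes at 27 + 9 = hour 36.
All tasks are finished once the last one completes. Finish times: Mashing at 6, Lautering at 13, Whirlpool at 24, Chilling at 27, Primary fermentation at 36. The latest is hour 36.

36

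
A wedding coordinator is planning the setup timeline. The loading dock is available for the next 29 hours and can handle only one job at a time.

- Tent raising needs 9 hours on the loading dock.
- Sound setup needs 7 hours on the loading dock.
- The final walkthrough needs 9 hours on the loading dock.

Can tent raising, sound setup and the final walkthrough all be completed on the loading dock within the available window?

Running back to back, the jobs need 9 + 7 + 9 = 25 hours on the loading dock.
Since 25 ≤ 29, they fit within the window.

Yes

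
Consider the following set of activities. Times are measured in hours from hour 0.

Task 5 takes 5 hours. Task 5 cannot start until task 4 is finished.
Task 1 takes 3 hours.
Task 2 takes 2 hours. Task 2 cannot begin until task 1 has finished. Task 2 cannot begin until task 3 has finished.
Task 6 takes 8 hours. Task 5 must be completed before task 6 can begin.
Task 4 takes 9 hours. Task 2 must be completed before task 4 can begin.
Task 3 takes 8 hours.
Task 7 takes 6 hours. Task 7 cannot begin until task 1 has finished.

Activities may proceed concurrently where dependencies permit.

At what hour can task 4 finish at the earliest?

Task 3 can start immediately at hour 0; it finishes at hour 8.
Nothing blocks task 1, so it runs from hour 0 to hour 3.
Task 2 needs all of task 1 (finishes hour 3); task 3 (finishes hour 8). That puts its earliest start at hour 8; it finishes at 8 + 2 = hour 10.
Task 4 waits on task 2 (finishes hour 10), so it starts at hour 10 and finishes at 10 + 9 = hour 19.

19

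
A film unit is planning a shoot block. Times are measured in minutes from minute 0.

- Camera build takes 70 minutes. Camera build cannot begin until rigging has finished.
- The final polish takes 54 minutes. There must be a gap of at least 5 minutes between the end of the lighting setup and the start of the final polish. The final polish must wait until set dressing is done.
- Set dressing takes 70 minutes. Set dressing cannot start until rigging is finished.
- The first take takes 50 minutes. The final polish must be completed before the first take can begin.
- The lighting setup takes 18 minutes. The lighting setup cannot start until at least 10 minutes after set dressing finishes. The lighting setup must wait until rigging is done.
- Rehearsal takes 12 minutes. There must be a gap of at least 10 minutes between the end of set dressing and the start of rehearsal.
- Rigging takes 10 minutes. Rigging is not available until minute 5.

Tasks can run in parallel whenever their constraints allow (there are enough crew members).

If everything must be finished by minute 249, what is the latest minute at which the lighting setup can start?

To finish by minute 249, the first take (duration 50) must start no later than minute 199.
The final polish feeds into the first take (must start by minute 199); so the final polish must finish by minute 199 and therefore start by minute 145.
The lighting setup has to be done before the final polish (must start by minute 145, minus 5-minute gap → minute 140). That means finishing by minute 140, i.e. starting by 140 − 18 = minute 122.

122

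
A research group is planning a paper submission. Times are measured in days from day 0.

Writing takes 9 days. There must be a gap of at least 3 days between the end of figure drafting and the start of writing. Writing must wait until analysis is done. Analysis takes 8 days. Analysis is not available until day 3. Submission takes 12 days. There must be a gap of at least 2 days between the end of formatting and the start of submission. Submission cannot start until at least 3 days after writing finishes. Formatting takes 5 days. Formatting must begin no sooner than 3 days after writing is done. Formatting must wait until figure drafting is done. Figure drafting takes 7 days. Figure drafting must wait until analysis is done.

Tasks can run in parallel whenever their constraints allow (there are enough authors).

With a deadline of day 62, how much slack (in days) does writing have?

Analysis waits on its own release at day 3, so it starts at day 3 and finishes at 3 + 8 = day 11.
After analysis (finishes day 11), figure drafting can start at day 11 and finishes at day 18.
Writing needs all of figure drafting (finishes day 18, plus 3-day gap → day 21); analysis (finishes day 11). That puts its earliest start at day 21; it finishes at 21 + 9 = day 30.

Working backward from the deadline:
Submission must finish by day 62; it takes 12 days, so it must start by 62 − 12 = day 50.
Formatting has to be done before submission (must start by day 50, minus 2-day gap → day 48). That means finishing by day 48, i.e. starting by 48 − 5 = day 43.
Writing must finish in time for formatting (must start by day 43, minus 3-day gap → day 40); submission (must start by day 50, minus 3-day gap → day 47). The tightest is day 40, so writing must start by 40 − 9 = day 31.
So writing can start as early as day 21 and as late as day 31, giving 31 − 21 = 10 days of slack.

10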